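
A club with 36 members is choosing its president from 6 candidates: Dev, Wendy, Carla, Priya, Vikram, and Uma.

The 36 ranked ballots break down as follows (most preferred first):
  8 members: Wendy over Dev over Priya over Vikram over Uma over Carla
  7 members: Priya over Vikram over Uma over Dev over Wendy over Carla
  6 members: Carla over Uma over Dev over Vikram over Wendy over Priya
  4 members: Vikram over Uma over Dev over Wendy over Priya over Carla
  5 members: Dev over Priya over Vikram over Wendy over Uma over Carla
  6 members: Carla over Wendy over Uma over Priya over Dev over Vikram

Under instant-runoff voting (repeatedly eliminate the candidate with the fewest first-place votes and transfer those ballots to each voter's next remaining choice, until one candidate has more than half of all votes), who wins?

Dev

Round 1: Dev 5, Wendy 8, Carla 12, Priya 7, Vikram 4, Uma 0. Uma eliminated.
Round 2: Dev 5, Wendy 8, Carla 12, Priya 7, Vikram 4. Vikram eliminated.
Round 3: Dev 9, Wendy 8, Carla 12, Priya 7. Priya eliminated.
Round 4: Dev 16, Wendy 8, Carla 12. Wendy eliminated.
Round 5: Dev 24, Carla 12. Dev has a majority (≥19).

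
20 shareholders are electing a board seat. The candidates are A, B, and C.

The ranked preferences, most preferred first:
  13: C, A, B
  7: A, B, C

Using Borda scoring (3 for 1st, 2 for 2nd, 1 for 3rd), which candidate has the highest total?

A: 13×2 + 7×3 = 47
B: 13×1 + 7×2 = 27
C: 13×3 + 7×1 = 46

A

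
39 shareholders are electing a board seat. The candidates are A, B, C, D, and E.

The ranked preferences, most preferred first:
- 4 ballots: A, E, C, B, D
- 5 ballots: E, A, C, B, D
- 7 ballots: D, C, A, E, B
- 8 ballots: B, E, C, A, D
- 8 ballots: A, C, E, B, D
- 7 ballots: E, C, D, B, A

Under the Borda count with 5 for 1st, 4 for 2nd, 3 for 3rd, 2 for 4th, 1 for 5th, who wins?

A: 4×5 + 5×4 + 7×3 + 8×2 + 8×5 + 7×1 = 124
B: 4×2 + 5×2 + 7×1 + 8×5 + 8×2 + 7×2 = 95
C: 4×3 + 5×3 + 7×4 + 8×3 + 8×4 + 7×4 = 139
D: 4×1 + 5×1 + 7×5 + 8×1 + 8×1 + 7×3 = 81
E: 4×4 + 5×5 + 7×2 + 8×4 + 8×3 + 7×5 = 146

E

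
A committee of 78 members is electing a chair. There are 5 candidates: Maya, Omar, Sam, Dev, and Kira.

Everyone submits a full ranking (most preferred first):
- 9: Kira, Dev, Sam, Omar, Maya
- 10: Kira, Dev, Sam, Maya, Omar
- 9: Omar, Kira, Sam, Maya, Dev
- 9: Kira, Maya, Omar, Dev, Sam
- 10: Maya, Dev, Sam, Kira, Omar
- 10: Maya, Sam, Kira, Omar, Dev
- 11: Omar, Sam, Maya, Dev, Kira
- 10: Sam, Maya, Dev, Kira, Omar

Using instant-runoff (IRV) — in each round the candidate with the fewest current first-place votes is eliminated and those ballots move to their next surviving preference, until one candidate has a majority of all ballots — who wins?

Round 1: Maya 20, Omar 20, Sam 10, Dev 0, Kira 28. Dev eliminated.
Round 2: Maya 20, Omar 20, Sam 10, Kira 28. Sam eliminated.
Round 3: Maya 30, Omar 20, Kira 28. Omar eliminated.
Round 4: Maya 41, Kira 37. Maya has a majority (≥40).

Maya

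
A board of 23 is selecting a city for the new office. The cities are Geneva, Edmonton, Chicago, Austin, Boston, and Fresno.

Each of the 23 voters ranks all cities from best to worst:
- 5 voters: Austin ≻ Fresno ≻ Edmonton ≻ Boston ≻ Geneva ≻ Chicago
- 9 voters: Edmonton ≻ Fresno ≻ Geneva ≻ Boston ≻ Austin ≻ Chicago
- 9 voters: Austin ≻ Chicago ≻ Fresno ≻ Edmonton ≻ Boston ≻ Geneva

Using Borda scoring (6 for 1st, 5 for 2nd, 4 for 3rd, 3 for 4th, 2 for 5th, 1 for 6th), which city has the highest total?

Geneva: 5×2 + 9×4 + 9×1 = 55
Edmonton: 5×4 + 9×6 + 9×3 = 101
Chicago: 5×1 + 9×1 + 9×5 = 59
Austin: 5×6 + 9×2 + 9×6 = 102
Boston: 5×3 + 9×3 + 9×2 = 60
Fresno: 5×5 + 9×5 + 9×4 = 106

Fresno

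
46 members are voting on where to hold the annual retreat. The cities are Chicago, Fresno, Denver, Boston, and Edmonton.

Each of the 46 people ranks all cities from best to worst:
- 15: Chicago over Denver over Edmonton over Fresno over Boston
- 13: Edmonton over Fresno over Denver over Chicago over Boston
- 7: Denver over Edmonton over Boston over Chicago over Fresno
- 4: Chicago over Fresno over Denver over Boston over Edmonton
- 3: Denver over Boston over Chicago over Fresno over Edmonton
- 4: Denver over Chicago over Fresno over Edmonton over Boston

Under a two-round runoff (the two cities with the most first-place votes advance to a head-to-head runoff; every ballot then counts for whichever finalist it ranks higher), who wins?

Round 1 first-place votes: Chicago 19, Fresno 0, Denver 14, Boston 0, Edmonton 13. Chicago and Denver advance.
Runoff: Chicago is ranked above Denver on 19 ballots, Denver above Chicago on 27.

Denver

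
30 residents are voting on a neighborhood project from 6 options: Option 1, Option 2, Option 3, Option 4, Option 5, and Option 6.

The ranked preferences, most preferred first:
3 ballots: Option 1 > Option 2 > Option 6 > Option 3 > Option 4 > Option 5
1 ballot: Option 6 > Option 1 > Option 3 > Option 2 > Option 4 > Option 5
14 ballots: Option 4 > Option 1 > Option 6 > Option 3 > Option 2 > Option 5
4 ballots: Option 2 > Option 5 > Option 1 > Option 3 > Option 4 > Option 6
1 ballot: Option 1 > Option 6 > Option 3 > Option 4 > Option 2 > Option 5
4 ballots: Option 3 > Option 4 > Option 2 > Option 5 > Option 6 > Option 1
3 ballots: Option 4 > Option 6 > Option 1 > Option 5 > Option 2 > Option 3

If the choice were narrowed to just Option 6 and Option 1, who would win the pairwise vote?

Option 6 is ranked above Option 1 on 8 ballots; Option 1 above Option 6 on 22.

Option 1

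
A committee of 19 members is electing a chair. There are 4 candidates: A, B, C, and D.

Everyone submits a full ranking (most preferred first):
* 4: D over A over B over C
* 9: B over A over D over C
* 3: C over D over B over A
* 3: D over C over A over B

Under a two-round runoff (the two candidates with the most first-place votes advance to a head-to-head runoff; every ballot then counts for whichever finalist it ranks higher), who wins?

Round 1 first-place votes: A 0, B 9, C 3, D 7. B and D advance.
Runoff: B is ranked above D on 9 ballots, D above B on 10.

D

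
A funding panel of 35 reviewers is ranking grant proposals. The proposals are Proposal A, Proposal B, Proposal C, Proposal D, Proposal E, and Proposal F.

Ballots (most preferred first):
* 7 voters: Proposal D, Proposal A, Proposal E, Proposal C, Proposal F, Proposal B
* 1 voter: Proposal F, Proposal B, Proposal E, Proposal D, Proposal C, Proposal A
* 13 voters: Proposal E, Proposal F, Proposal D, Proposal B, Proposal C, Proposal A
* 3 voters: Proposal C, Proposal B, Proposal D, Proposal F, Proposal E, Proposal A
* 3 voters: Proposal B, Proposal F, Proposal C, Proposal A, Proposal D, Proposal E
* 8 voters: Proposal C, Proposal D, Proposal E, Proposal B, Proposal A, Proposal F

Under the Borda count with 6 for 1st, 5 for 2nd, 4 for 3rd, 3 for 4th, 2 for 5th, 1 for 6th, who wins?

Proposal A: 7×5 + 1×1 + 13×1 + 3×1 + 3×3 + 8×2 = 77
Proposal B: 7×1 + 1×5 + 13×3 + 3×5 + 3×6 + 8×3 = 108
Proposal C: 7×3 + 1×2 + 13×2 + 3×6 + 3×4 + 8×6 = 127
Proposal D: 7×6 + 1×3 + 13×4 + 3×4 + 3×2 + 8×5 = 155
Proposal E: 7×4 + 1×4 + 13×6 + 3×2 + 3×1 + 8×4 = 151
Proposal F: 7×2 + 1×6 + 13×5 + 3×3 + 3×5 + 8×1 = 117

Proposal D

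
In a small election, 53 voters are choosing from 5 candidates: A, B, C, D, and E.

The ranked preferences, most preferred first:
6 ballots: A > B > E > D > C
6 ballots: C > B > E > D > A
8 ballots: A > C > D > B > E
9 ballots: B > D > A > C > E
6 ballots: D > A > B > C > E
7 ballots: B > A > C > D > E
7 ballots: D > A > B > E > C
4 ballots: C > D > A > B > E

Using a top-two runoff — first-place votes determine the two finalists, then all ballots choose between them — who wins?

A

Round 1 first-place votes: A 14, B 16, C 10, D 13, E 0. B and A advance.
Runoff: B is ranked above A on 22 ballots, A above B on 31.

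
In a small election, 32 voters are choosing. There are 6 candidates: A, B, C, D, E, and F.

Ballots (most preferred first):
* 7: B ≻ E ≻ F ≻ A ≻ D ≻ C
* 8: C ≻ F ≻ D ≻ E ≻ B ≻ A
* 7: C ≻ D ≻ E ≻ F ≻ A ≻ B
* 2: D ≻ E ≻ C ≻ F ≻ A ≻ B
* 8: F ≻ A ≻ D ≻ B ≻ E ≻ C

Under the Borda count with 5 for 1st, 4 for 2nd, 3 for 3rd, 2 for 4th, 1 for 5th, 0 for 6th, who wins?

F

A: 7×2 + 8×0 + 7×1 + 2×1 + 8×4 = 55
B: 7×5 + 8×1 + 7×0 + 2×0 + 8×2 = 59
C: 7×0 + 8×5 + 7×5 + 2×3 + 8×0 = 81
D: 7×1 + 8×3 + 7×4 + 2×5 + 8×3 = 93
E: 7×4 + 8×2 + 7×3 + 2×4 + 8×1 = 81
F: 7×3 + 8×4 + 7×2 + 2×2 + 8×5 = 111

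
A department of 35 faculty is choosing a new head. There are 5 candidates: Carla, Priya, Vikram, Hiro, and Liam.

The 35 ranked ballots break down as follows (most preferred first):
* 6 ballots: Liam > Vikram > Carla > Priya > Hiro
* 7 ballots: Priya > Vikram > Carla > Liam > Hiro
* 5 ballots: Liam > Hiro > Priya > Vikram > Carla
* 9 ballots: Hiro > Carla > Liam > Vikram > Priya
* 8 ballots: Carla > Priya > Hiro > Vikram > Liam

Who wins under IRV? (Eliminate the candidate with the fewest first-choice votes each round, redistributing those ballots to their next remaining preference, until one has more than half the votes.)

Round 1: Carla 8, Priya 7, Vikram 0, Hiro 9, Liam 11. Vikram eliminated.
Round 2: Carla 8, Priya 7, Hiro 9, Liam 11. Priya eliminated.
Round 3: Carla 15, Hiro 9, Liam 11. Hiro eliminated.
Round 4: Carla 24, Liam 11. Carla has a majority (≥18).

Carla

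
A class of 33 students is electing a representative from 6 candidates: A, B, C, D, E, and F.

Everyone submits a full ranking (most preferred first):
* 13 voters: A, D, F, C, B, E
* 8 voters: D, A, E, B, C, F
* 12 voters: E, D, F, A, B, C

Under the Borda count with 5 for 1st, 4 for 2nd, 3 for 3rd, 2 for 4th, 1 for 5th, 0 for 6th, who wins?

D

A: 13×5 + 8×4 + 12×2 = 121
B: 13×1 + 8×2 + 12×1 = 41
C: 13×2 + 8×1 + 12×0 = 34
D: 13×4 + 8×5 + 12×4 = 140
E: 13×0 + 8×3 + 12×5 = 84
F: 13×3 + 8×0 + 12×3 = 75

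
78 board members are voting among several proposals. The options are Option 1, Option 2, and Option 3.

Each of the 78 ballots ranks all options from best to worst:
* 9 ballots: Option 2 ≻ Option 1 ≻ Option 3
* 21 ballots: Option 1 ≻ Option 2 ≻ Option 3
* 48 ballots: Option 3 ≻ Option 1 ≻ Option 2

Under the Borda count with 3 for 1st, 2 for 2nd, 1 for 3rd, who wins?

Option 1

Option 1: 9×2 + 21×3 + 48×2 = 177
Option 2: 9×3 + 21×2 + 48×1 = 117
Option 3: 9×1 + 21×1 + 48×3 = 174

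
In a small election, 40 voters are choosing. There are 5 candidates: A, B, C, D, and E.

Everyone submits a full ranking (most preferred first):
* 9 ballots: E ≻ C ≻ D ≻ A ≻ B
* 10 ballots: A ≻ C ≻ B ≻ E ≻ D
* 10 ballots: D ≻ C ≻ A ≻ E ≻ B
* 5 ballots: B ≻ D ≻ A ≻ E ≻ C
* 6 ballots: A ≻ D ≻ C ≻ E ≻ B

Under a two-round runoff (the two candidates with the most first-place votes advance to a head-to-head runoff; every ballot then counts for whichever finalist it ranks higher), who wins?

D

Round 1 first-place votes: A 16, B 5, C 0, D 10, E 9. A and D advance.
Runoff: A is ranked above D on 16 ballots, D above A on 24.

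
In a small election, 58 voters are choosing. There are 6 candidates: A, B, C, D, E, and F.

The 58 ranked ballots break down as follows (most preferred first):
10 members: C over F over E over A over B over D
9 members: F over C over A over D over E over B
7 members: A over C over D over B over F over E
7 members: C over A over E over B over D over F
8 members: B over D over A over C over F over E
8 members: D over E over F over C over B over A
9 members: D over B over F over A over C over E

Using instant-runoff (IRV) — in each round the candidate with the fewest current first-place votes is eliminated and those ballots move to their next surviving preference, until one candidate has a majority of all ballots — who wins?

C

Round 1: A 7, B 8, C 17, D 17, E 0, F 9. E eliminated.
Round 2: A 7, B 8, C 17, D 17, F 9. A eliminated.
Round 3: B 8, C 24, D 17, F 9. B eliminated.
Round 4: C 24, D 25, F 9. F eliminated.
Round 5: C 33, D 25. C has a majority (≥30).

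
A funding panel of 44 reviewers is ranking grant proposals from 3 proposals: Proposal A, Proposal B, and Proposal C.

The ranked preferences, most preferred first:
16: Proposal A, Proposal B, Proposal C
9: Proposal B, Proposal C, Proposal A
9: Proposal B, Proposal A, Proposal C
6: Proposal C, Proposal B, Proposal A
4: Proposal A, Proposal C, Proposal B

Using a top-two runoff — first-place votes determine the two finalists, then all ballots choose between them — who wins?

Proposal B

Round 1 first-place votes: Proposal A 20, Proposal B 18, Proposal C 6. Proposal A and Proposal B advance.
Runoff: Proposal A is ranked above Proposal B on 20 ballots, Proposal B above Proposal A on 24.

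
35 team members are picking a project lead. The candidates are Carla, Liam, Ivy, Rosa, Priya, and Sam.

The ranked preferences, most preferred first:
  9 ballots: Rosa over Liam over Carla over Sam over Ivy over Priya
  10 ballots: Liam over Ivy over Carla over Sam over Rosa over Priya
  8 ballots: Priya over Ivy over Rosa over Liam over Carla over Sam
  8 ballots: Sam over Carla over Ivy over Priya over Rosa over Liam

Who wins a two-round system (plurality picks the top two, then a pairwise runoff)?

Round 1 first-place votes: Carla 0, Liam 10, Ivy 0, Rosa 9, Priya 8, Sam 8. Liam and Rosa advance.
Runoff: Liam is ranked above Rosa on 10 ballots, Rosa above Liam on 25.

Rosa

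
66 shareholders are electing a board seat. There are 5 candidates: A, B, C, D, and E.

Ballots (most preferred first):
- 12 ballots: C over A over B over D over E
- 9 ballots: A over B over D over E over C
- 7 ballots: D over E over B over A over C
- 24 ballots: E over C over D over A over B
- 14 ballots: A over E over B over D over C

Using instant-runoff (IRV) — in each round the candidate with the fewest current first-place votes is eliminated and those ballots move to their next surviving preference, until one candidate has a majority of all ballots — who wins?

A

Round 1: A 23, B 0, C 12, D 7, E 24. B eliminated.
Round 2: A 23, C 12, D 7, E 24. D eliminated.
Round 3: A 23, C 12, E 31. C eliminated.
Round 4: A 35, E 31. A has a majority (≥34).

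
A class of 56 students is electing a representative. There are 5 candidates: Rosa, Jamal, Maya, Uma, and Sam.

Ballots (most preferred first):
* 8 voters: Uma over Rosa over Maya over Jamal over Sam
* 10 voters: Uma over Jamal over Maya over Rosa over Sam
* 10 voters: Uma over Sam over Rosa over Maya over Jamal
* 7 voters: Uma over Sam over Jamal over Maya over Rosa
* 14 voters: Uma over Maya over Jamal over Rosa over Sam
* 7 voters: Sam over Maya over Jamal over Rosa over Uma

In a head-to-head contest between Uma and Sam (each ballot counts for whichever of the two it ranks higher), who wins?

Uma

Uma is ranked above Sam on 49 ballots; Sam above Uma on 7.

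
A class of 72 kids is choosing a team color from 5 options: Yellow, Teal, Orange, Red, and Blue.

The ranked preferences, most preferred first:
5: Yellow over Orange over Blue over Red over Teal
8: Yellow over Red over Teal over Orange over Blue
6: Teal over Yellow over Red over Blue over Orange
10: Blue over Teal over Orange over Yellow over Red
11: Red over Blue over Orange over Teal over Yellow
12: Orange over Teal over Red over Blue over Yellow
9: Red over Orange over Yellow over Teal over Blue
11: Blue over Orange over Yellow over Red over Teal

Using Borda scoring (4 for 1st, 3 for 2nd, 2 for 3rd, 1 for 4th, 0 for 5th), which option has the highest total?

Orange

Yellow: 5×4 + 8×4 + 6×3 + 10×1 + 11×0 + 12×0 + 9×2 + 11×2 = 120
Teal: 5×0 + 8×2 + 6×4 + 10×3 + 11×1 + 12×3 + 9×1 + 11×0 = 126
Orange: 5×3 + 8×1 + 6×0 + 10×2 + 11×2 + 12×4 + 9×3 + 11×3 = 173
Red: 5×1 + 8×3 + 6×2 + 10×0 + 11×4 + 12×2 + 9×4 + 11×1 = 156
Blue: 5×2 + 8×0 + 6×1 + 10×4 + 11×3 + 12×1 + 9×0 + 11×4 = 145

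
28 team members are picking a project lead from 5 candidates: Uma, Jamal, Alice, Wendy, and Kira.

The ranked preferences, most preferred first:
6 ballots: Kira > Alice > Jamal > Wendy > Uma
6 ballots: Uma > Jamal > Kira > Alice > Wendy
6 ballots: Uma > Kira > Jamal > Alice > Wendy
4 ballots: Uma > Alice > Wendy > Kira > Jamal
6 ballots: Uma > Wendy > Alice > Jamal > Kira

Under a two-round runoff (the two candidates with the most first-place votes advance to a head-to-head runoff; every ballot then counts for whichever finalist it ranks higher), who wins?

Round 1 first-place votes: Uma 22, Jamal 0, Alice 0, Wendy 0, Kira 6. Uma and Kira advance.
Runoff: Uma is ranked above Kira on 22 ballots, Kira above Uma on 6.

Uma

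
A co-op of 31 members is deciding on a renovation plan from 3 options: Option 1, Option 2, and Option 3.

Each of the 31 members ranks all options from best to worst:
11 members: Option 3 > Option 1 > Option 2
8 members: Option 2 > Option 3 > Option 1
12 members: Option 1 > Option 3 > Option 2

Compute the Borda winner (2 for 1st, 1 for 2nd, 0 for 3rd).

Option 1: 11×1 + 8×0 + 12×2 = 35
Option 2: 11×0 + 8×2 + 12×0 = 16
Option 3: 11×2 + 8×1 + 12×1 = 42

Option 3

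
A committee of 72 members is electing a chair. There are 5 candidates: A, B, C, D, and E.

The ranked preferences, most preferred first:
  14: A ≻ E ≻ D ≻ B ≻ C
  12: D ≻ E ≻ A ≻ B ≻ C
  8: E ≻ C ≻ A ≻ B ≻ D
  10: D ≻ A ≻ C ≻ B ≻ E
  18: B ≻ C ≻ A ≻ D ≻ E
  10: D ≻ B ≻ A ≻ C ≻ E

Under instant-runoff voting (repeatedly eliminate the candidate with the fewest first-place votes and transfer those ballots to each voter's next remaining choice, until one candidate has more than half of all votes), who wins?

Round 1: A 14, B 18, C 0, D 32, E 8. C eliminated.
Round 2: A 14, B 18, D 32, E 8. E eliminated.
Round 3: A 22, B 18, D 32. B eliminated.
Round 4: A 40, D 32. A has a majority (≥37).

A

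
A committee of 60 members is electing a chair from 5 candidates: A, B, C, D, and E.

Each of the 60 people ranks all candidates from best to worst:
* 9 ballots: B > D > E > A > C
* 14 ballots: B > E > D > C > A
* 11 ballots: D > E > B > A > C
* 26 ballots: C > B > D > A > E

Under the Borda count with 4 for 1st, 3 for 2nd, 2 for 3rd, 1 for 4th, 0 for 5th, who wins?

A: 9×1 + 14×0 + 11×1 + 26×1 = 46
B: 9×4 + 14×4 + 11×2 + 26×3 = 192
C: 9×0 + 14×1 + 11×0 + 26×4 = 118
D: 9×3 + 14×2 + 11×4 + 26×2 = 151
E: 9×2 + 14×3 + 11×3 + 26×0 = 93

B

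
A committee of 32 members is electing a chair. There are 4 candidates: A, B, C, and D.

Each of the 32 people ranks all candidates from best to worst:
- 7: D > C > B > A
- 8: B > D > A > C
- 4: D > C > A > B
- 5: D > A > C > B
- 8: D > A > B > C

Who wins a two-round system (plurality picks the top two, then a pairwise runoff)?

Round 1 first-place votes: A 0, B 8, C 0, D 24. D and B advance.
Runoff: D is ranked above B on 24 ballots, B above D on 8.

D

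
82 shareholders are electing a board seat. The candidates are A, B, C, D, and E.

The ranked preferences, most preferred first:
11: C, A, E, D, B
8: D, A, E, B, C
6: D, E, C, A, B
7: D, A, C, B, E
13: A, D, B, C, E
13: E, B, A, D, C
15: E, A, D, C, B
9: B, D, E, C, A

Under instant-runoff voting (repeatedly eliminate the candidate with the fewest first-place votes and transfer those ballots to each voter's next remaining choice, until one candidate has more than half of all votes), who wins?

D

Round 1: A 13, B 9, C 11, D 21, E 28. B eliminated.
Round 2: A 13, C 11, D 30, E 28. C eliminated.
Round 3: A 24, D 30, E 28. A eliminated.
Round 4: D 43, E 39. D has a majority (≥42).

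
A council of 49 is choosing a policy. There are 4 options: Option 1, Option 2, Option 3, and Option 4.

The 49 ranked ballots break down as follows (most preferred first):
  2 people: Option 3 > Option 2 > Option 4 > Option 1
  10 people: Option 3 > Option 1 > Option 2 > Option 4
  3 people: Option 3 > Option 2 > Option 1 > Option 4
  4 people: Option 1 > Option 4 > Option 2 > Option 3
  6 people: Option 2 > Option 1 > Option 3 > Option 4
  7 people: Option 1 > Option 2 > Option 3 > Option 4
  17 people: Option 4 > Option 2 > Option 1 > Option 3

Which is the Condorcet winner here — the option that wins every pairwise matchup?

Option 2 vs Option 1: 28–21
Option 2 vs Option 3: 34–15
Option 2 vs Option 4: 28–21
Option 2 beats every other option.

Option 2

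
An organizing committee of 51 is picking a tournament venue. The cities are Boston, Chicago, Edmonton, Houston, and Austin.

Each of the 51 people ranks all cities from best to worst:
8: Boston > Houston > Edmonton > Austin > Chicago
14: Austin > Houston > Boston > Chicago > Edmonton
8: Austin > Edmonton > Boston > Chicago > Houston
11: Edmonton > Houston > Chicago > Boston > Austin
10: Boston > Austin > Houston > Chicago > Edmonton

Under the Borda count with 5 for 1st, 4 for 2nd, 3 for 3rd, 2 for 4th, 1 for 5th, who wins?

Boston

Boston: 8×5 + 14×3 + 8×3 + 11×2 + 10×5 = 178
Chicago: 8×1 + 14×2 + 8×2 + 11×3 + 10×2 = 105
Edmonton: 8×3 + 14×1 + 8×4 + 11×5 + 10×1 = 135
Houston: 8×4 + 14×4 + 8×1 + 11×4 + 10×3 = 170
Austin: 8×2 + 14×5 + 8×5 + 11×1 + 10×4 = 177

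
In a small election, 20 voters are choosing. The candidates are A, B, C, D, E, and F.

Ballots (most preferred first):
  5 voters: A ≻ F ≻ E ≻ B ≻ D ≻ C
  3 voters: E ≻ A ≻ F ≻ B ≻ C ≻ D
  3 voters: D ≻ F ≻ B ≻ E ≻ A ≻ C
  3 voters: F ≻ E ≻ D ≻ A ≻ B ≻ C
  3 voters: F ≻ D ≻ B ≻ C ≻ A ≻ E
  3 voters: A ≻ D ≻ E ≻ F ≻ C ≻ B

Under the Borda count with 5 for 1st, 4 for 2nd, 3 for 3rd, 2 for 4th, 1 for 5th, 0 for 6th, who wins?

F

A: 5×5 + 3×4 + 3×1 + 3×2 + 3×1 + 3×5 = 64
B: 5×2 + 3×2 + 3×3 + 3×1 + 3×3 + 3×0 = 37
C: 5×0 + 3×1 + 3×0 + 3×0 + 3×2 + 3×1 = 12
D: 5×1 + 3×0 + 3×5 + 3×3 + 3×4 + 3×4 = 53
E: 5×3 + 3×5 + 3×2 + 3×4 + 3×0 + 3×3 = 57
F: 5×4 + 3×3 + 3×4 + 3×5 + 3×5 + 3×2 = 77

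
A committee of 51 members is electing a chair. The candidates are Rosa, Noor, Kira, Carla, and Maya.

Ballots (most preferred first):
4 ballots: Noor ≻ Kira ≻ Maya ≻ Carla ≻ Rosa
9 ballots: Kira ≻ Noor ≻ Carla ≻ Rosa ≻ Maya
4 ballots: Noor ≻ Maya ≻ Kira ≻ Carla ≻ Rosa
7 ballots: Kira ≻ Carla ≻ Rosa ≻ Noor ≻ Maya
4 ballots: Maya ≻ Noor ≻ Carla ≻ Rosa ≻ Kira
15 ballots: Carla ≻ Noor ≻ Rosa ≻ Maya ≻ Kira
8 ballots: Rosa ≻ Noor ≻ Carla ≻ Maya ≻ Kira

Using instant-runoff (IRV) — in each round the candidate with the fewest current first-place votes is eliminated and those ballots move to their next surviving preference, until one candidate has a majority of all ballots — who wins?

Noor

Round 1: Rosa 8, Noor 8, Kira 16, Carla 15, Maya 4. Maya eliminated.
Round 2: Rosa 8, Noor 12, Kira 16, Carla 15. Rosa eliminated.
Round 3: Noor 20, Kira 16, Carla 15. Carla eliminated.
Round 4: Noor 35, Kira 16. Noor has a majority (≥26).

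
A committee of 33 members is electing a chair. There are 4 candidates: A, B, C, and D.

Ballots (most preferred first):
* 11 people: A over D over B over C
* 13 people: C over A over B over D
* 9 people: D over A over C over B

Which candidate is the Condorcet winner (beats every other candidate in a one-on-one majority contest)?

A vs B: 33–0
A vs C: 20–13
A vs D: 24–9
A beats every other candidate.

A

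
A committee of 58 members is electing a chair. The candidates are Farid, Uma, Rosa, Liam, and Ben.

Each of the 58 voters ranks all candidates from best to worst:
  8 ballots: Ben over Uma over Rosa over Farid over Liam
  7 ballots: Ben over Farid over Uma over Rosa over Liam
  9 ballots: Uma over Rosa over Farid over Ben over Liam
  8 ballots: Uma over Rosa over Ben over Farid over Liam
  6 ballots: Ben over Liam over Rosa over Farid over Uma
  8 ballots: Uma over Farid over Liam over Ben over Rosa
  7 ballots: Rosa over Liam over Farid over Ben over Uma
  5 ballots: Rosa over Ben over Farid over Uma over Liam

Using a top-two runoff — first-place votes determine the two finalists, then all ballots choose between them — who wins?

Ben

Round 1 first-place votes: Farid 0, Uma 25, Rosa 12, Liam 0, Ben 21. Uma and Ben advance.
Runoff: Uma is ranked above Ben on 25 ballots, Ben above Uma on 33.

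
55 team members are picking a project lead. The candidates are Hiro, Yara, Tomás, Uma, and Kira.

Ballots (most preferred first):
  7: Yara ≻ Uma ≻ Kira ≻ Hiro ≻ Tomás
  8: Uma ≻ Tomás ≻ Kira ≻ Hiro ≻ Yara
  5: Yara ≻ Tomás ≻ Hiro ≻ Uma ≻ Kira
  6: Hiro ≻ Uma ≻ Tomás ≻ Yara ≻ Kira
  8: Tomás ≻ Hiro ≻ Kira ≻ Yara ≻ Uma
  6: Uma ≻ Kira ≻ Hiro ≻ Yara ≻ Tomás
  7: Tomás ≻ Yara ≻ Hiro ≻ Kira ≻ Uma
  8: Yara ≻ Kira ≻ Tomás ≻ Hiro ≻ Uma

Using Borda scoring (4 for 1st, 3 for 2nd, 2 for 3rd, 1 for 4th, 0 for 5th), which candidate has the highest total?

Tomás

Hiro: 7×1 + 8×1 + 5×2 + 6×4 + 8×3 + 6×2 + 7×2 + 8×1 = 107
Yara: 7×4 + 8×0 + 5×4 + 6×1 + 8×1 + 6×1 + 7×3 + 8×4 = 121
Tomás: 7×0 + 8×3 + 5×3 + 6×2 + 8×4 + 6×0 + 7×4 + 8×2 = 127
Uma: 7×3 + 8×4 + 5×1 + 6×3 + 8×0 + 6×4 + 7×0 + 8×0 = 100
Kira: 7×2 + 8×2 + 5×0 + 6×0 + 8×2 + 6×3 + 7×1 + 8×3 = 95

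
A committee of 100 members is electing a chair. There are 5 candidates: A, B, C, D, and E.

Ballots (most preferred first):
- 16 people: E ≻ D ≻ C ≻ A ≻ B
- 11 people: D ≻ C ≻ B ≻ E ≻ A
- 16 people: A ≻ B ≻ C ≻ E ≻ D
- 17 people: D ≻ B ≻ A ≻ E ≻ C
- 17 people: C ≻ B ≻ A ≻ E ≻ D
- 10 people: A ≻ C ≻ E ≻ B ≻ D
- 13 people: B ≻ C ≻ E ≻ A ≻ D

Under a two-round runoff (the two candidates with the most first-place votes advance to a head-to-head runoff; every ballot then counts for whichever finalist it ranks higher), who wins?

Round 1 first-place votes: A 26, B 13, C 17, D 28, E 16. D and A advance.
Runoff: D is ranked above A on 44 ballots, A above D on 56.

A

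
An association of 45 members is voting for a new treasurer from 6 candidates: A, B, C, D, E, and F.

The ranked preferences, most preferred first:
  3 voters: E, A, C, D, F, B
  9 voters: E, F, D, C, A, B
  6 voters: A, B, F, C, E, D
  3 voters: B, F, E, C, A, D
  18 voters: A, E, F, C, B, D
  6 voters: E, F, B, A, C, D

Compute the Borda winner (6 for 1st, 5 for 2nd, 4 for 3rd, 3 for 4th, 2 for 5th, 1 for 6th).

E

A: 3×5 + 9×2 + 6×6 + 3×2 + 18×6 + 6×3 = 201
B: 3×1 + 9×1 + 6×5 + 3×6 + 18×2 + 6×4 = 120
C: 3×4 + 9×3 + 6×3 + 3×3 + 18×3 + 6×2 = 132
D: 3×3 + 9×4 + 6×1 + 3×1 + 18×1 + 6×1 = 78
E: 3×6 + 9×6 + 6×2 + 3×4 + 18×5 + 6×6 = 222
F: 3×2 + 9×5 + 6×4 + 3×5 + 18×4 + 6×5 = 192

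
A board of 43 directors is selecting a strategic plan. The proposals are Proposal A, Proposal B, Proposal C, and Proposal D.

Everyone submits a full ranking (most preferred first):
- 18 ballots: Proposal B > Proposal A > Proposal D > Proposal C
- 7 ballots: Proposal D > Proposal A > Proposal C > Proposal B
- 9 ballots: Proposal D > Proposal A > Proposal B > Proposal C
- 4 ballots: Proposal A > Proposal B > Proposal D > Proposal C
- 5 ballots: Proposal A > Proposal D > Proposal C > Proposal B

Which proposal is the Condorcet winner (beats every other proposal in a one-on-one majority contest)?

Proposal A

Proposal A vs Proposal B: 25–18
Proposal A vs Proposal C: 43–0
Proposal A vs Proposal D: 27–16
Proposal A beats every other proposal.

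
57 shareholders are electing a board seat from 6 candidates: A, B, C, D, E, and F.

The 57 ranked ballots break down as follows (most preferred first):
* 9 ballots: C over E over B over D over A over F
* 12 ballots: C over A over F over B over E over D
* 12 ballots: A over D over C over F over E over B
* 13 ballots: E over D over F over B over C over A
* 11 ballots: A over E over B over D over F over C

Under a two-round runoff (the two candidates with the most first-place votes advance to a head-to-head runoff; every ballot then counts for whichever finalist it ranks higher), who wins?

Round 1 first-place votes: A 23, B 0, C 21, D 0, E 13, F 0. A and C advance.
Runoff: A is ranked above C on 23 ballots, C above A on 34.

C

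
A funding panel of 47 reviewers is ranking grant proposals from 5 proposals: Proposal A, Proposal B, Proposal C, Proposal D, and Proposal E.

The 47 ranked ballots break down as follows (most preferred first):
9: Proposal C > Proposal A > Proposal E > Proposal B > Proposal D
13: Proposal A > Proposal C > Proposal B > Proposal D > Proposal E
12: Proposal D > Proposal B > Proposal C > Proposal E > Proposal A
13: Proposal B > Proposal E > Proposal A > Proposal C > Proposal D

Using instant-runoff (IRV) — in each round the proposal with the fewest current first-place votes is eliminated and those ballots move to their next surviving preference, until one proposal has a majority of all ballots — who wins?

Proposal B

Round 1: Proposal A 13, Proposal B 13, Proposal C 9, Proposal D 12, Proposal E 0. Proposal E eliminated.
Round 2: Proposal A 13, Proposal B 13, Proposal C 9, Proposal D 12. Proposal C eliminated.
Round 3: Proposal A 22, Proposal B 13, Proposal D 12. Proposal D eliminated.
Round 4: Proposal A 22, Proposal B 25. Proposal B has a majority (≥24).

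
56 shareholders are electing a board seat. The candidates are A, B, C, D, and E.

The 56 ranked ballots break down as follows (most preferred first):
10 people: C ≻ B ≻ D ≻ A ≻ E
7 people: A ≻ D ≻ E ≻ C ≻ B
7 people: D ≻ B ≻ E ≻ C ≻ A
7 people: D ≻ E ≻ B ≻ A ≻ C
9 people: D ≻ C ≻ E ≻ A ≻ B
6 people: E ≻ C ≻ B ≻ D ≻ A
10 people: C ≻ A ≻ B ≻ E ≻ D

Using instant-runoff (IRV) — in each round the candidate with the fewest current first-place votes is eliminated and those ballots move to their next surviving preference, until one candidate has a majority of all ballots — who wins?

D

Round 1: A 7, B 0, C 20, D 23, E 6. B eliminated.
Round 2: A 7, C 20, D 23, E 6. E eliminated.
Round 3: A 7, C 26, D 23. A eliminated.
Round 4: C 26, D 30. D has a majority (≥29).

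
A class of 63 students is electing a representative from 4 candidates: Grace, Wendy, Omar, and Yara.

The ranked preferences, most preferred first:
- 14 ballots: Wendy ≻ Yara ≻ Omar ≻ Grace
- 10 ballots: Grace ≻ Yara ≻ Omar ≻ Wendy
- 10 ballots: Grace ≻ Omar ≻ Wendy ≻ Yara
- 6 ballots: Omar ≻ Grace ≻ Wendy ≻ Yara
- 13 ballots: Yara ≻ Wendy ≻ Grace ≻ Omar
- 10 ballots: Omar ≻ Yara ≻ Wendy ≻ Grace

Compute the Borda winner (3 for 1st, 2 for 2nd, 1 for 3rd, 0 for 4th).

Grace: 14×0 + 10×3 + 10×3 + 6×2 + 13×1 + 10×0 = 85
Wendy: 14×3 + 10×0 + 10×1 + 6×1 + 13×2 + 10×1 = 94
Omar: 14×1 + 10×1 + 10×2 + 6×3 + 13×0 + 10×3 = 92
Yara: 14×2 + 10×2 + 10×0 + 6×0 + 13×3 + 10×2 = 107

Yara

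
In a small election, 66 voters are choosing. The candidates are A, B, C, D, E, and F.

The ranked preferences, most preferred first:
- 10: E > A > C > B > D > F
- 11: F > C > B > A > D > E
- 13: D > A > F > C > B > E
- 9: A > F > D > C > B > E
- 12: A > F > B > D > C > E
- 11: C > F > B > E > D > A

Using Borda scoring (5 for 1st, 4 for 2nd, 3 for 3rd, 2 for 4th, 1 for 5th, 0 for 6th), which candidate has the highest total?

F

A: 10×4 + 11×2 + 13×4 + 9×5 + 12×5 + 11×0 = 219
B: 10×2 + 11×3 + 13×1 + 9×1 + 12×3 + 11×3 = 144
C: 10×3 + 11×4 + 13×2 + 9×2 + 12×1 + 11×5 = 185
D: 10×1 + 11×1 + 13×5 + 9×3 + 12×2 + 11×1 = 148
E: 10×5 + 11×0 + 13×0 + 9×0 + 12×0 + 11×2 = 72
F: 10×0 + 11×5 + 13×3 + 9×4 + 12×4 + 11×4 = 222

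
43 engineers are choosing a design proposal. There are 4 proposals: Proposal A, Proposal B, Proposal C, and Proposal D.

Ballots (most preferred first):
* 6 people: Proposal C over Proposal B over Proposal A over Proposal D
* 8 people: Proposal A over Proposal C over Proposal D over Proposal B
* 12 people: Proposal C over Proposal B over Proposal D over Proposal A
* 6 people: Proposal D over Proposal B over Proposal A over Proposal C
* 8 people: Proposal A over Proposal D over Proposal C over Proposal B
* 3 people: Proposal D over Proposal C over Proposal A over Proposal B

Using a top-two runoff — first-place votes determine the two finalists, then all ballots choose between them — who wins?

Proposal A

Round 1 first-place votes: Proposal A 16, Proposal B 0, Proposal C 18, Proposal D 9. Proposal C and Proposal A advance.
Runoff: Proposal C is ranked above Proposal A on 21 ballots, Proposal A above Proposal C on 22.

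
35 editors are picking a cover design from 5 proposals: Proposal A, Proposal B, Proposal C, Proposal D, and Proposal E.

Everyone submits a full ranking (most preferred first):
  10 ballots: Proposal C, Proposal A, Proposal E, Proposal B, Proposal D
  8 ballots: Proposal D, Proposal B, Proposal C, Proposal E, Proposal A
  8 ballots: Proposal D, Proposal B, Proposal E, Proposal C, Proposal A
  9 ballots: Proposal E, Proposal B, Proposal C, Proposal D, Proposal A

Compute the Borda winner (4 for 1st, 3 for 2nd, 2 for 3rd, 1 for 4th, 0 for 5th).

Proposal B

Proposal A: 10×3 + 8×0 + 8×0 + 9×0 = 30
Proposal B: 10×1 + 8×3 + 8×3 + 9×3 = 85
Proposal C: 10×4 + 8×2 + 8×1 + 9×2 = 82
Proposal D: 10×0 + 8×4 + 8×4 + 9×1 = 73
Proposal E: 10×2 + 8×1 + 8×2 + 9×4 = 80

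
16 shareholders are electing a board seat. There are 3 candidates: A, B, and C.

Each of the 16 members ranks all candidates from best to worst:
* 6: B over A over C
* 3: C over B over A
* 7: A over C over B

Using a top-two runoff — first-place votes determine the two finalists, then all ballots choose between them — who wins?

Round 1 first-place votes: A 7, B 6, C 3. A and B advance.
Runoff: A is ranked above B on 7 ballots, B above A on 9.

B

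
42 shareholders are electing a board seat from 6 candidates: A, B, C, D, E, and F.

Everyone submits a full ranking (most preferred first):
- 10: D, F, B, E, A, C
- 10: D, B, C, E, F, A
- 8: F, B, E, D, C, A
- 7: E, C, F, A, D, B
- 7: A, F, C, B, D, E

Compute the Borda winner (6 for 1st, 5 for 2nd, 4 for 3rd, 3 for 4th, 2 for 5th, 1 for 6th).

F

A: 10×2 + 10×1 + 8×1 + 7×3 + 7×6 = 101
B: 10×4 + 10×5 + 8×5 + 7×1 + 7×3 = 158
C: 10×1 + 10×4 + 8×2 + 7×5 + 7×4 = 129
D: 10×6 + 10×6 + 8×3 + 7×2 + 7×2 = 172
E: 10×3 + 10×3 + 8×4 + 7×6 + 7×1 = 141
F: 10×5 + 10×2 + 8×6 + 7×4 + 7×5 = 181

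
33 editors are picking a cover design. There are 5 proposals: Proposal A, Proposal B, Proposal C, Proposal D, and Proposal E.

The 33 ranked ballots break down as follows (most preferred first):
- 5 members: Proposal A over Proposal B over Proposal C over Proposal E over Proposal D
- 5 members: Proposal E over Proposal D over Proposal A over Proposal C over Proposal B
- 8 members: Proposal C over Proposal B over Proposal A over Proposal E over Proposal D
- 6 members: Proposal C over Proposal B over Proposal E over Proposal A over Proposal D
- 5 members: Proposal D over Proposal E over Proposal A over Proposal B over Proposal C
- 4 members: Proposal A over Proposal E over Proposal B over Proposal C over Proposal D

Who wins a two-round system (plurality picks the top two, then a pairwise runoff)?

Proposal A

Round 1 first-place votes: Proposal A 9, Proposal B 0, Proposal C 14, Proposal D 5, Proposal E 5. Proposal C and Proposal A advance.
Runoff: Proposal C is ranked above Proposal A on 14 ballots, Proposal A above Proposal C on 19.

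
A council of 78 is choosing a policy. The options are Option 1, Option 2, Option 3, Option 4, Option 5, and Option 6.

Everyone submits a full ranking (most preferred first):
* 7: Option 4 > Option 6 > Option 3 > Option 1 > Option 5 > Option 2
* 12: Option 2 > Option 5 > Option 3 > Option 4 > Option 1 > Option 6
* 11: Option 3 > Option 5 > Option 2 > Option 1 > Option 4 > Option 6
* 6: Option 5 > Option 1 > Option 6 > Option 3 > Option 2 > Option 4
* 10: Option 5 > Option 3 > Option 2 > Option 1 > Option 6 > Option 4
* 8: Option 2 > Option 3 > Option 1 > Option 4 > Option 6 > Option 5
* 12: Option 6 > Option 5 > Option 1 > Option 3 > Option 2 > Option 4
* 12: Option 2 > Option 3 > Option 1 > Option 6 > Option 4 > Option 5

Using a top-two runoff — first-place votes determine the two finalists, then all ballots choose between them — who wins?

Option 5

Round 1 first-place votes: Option 1 0, Option 2 32, Option 3 11, Option 4 7, Option 5 16, Option 6 12. Option 2 and Option 5 advance.
Runoff: Option 2 is ranked above Option 5 on 32 ballots, Option 5 above Option 2 on 46.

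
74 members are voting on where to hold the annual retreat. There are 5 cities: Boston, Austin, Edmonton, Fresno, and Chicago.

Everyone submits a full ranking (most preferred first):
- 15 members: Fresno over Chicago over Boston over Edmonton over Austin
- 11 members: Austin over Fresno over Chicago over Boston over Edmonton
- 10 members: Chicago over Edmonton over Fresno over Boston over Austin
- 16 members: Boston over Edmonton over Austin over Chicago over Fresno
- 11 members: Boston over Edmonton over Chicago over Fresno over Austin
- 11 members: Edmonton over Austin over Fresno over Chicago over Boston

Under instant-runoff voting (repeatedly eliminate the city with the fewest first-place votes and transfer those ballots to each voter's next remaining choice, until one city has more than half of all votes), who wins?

Round 1: Boston 27, Austin 11, Edmonton 11, Fresno 15, Chicago 10. Chicago eliminated.
Round 2: Boston 27, Austin 11, Edmonton 21, Fresno 15. Austin eliminated.
Round 3: Boston 27, Edmonton 21, Fresno 26. Edmonton eliminated.
Round 4: Boston 27, Fresno 47. Fresno has a majority (≥38).

Fresno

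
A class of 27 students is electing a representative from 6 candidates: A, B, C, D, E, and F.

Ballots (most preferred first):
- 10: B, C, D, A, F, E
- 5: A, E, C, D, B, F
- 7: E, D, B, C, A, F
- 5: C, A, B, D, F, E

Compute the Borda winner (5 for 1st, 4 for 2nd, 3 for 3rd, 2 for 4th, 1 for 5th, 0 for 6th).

A: 10×2 + 5×5 + 7×1 + 5×4 = 72
B: 10×5 + 5×1 + 7×3 + 5×3 = 91
C: 10×4 + 5×3 + 7×2 + 5×5 = 94
D: 10×3 + 5×2 + 7×4 + 5×2 = 78
E: 10×0 + 5×4 + 7×5 + 5×0 = 55
F: 10×1 + 5×0 + 7×0 + 5×1 = 15

C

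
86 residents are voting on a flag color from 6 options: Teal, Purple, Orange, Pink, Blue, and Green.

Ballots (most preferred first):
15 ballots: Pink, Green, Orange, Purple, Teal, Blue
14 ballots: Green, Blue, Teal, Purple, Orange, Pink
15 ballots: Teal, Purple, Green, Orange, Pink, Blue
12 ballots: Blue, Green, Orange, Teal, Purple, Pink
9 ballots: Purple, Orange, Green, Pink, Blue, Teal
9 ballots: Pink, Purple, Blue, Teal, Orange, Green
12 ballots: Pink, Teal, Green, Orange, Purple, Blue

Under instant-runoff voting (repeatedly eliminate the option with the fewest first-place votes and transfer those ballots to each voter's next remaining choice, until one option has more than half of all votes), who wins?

Round 1: Teal 15, Purple 9, Orange 0, Pink 36, Blue 12, Green 14. Orange eliminated.
Round 2: Teal 15, Purple 9, Pink 36, Blue 12, Green 14. Purple eliminated.
Round 3: Teal 15, Pink 36, Blue 12, Green 23. Blue eliminated.
Round 4: Teal 15, Pink 36, Green 35. Teal eliminated.
Round 5: Pink 36, Green 50. Green has a majority (≥44).

Green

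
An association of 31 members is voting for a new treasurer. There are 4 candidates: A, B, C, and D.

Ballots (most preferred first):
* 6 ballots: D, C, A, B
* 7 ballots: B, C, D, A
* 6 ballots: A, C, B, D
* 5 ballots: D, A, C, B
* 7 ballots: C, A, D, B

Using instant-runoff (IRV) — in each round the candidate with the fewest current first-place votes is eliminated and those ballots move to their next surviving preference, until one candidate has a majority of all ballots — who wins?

Round 1: A 6, B 7, C 7, D 11. A eliminated.
Round 2: B 7, C 13, D 11. B eliminated.
Round 3: C 20, D 11. C has a majority (≥16).

C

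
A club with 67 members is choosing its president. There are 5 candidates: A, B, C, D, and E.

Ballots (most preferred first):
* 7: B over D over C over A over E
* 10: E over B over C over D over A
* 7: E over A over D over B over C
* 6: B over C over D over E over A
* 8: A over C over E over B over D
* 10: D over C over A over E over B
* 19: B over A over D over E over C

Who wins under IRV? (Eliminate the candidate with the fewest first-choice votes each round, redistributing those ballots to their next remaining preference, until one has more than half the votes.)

Round 1: A 8, B 32, C 0, D 10, E 17. C eliminated.
Round 2: A 8, B 32, D 10, E 17. A eliminated.
Round 3: B 32, D 10, E 25. D eliminated.
Round 4: B 32, E 35. E has a majority (≥34).

E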